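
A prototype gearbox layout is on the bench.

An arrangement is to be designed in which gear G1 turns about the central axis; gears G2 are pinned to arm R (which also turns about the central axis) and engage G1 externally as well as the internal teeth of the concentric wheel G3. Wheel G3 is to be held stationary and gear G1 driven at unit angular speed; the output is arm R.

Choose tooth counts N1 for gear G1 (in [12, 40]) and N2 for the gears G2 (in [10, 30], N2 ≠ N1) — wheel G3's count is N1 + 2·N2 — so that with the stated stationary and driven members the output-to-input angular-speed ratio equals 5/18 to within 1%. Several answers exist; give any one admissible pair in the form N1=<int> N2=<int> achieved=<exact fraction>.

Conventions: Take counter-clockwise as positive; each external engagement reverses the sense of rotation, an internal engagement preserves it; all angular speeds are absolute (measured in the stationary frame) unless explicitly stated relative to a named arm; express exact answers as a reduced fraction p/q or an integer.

topology: planetary set — design target 5/18, arm = carrier (Willis)
Willis with ω_ring = 0: ω_arm/ω_sun = N1/(N1+N3); set equal to 5/18  ⇒  N3/N1 = 1/(5/18) − 1 = 13/5
N3 = N1 + 2·N2  ⇒  N2/N1 = (N3/N1 − 1)/2 = (13/5 − 1)/2 = 4/5
smallest multiple with N1 ≥ 12 and N2 ≥ 10: k = 3  ⇒  N1 = 3·5 = 15, N2 = 3·4 = 12 (N1 ≤ 40, N2 ≤ 30, N2 ≠ N1 ✓), N3 = 15 + 2·12 = 39
check: N1/(N1+N3) with N1 = 15, N3 = 39 gives 5/18; |achieved − target| = 0 ≤ 1/360 ✓

N1=15 N2=12 achieved=5/18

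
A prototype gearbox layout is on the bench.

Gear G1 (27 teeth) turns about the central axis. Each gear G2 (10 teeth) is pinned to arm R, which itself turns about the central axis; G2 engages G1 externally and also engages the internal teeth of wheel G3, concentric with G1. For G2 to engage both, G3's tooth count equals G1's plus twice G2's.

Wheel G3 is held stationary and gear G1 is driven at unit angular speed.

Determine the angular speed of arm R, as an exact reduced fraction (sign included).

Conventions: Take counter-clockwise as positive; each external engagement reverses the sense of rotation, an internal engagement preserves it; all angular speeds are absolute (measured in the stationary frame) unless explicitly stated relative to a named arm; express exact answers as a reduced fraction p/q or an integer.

27/74

topology: planetary set — G1 27T / G2 10T / G3 47T, arm = carrier (Willis)
ring teeth: 27 + 2·10 = 47
27(ω_sun−ω_arm) = −47(ω_ring−ω_arm),  ω_ring = 0, ω_sun = 1
27(1−ω_arm) = −47(0−ω_arm)  ⇒  74·ω_arm = 27  ⇒  ω_arm = 27/74
exact speed ratio = 27/74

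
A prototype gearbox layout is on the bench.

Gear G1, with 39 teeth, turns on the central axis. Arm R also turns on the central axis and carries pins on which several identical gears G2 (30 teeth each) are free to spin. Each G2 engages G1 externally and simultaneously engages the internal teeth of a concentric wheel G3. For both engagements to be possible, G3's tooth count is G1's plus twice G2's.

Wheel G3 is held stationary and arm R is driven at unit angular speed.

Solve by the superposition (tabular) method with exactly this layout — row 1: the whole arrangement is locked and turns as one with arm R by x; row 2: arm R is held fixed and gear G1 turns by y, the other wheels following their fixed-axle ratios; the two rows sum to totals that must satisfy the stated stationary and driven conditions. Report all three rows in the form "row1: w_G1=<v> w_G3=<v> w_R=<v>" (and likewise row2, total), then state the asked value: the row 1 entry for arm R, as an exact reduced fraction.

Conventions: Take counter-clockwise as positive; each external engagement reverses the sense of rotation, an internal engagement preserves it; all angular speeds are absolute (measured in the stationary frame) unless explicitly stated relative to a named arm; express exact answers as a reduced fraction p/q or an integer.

row1: w_G1=1 w_G3=1 w_R=1
row2: w_G1=33/13 w_G3=-1 w_R=0
total: w_G1=46/13 w_G3=0 w_R=1
asked value: 1

recognized (axles ride arm R): planetary set, 39/30/99 teeth
row 1 — lock + rotate with arm: ω_sun = ω_ring = ω_arm = x
row 2: sun turns y, ring = −(39/99)·y, arm 0
boundary: total ω_ring = x − (39/99)·y = 0 and total ω_arm = x = 1  ⇒  y = 33/13, x = 1
row 2 ring = −(39/99)·33/13 = -1
totals (row 1 + row 2): sun 1 + 33/13 = 46/13, ring 1 + (-1) = 0, arm 1 + 0 = 1
asked cell (row1, arm) = 1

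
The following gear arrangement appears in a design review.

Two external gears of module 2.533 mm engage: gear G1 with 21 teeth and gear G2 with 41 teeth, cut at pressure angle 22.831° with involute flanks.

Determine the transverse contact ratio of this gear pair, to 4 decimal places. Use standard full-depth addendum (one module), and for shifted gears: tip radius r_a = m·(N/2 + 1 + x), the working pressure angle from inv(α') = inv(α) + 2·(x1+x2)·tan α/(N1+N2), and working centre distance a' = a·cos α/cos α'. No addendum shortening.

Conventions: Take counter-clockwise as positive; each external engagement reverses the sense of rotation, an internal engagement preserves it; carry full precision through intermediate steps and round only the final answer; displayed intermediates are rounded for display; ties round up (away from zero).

1.5350

class = single-mesh tooth geometry [involute pair 21T × 41T, m = 2.533]
base radii: r_b1 = 24.512753, r_b2 = 47.858233
tip radii: r_a1 = 29.129500, r_a2 = 54.459500
no profile shift: α' = α, a' = a
action lengths: √(r_a1²−r_b1²) = 15.736985, √(r_a2²−r_b2²) = 25.988973
base pitch p_b = π·m·cos α = 7.334199
CR = (15.736985 + 25.988973 − 78.523000·sin 22.83100°)/7.334199 = 1.534988
contact ratio ≈ 1.5350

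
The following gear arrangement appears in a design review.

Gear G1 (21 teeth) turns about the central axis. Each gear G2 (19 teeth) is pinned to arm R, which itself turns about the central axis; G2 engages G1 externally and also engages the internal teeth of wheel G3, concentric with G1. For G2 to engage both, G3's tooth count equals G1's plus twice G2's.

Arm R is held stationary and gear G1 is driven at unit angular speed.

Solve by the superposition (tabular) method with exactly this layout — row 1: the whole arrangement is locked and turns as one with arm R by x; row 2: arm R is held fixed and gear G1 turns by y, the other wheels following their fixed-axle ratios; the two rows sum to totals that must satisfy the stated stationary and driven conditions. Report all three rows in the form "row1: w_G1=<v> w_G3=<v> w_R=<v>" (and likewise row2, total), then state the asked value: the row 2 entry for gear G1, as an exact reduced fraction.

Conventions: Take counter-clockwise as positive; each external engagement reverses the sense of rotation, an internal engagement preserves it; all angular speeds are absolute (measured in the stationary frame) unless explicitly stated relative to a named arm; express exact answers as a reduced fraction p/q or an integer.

class = planetary set [G3 = 21+2·19 = 59; Willis about the carrier]
superposition row 1 [locked train]: every member turns x
row 2 (arm held, sun turns y): ω_ring = −(21/59)·y, ω_arm = 0
boundary: total ω_arm = x = 0 and total ω_sun = x + y = 1  ⇒  y = 1, x = 0
row 2 ring = −(21/59)·1 = -21/59
totals (row 1 + row 2): sun 0 + 1 = 1, ring 0 + (-21/59) = -21/59, arm 0 + 0 = 0
asked cell (row2, sun) = 1

row1: w_G1=0 w_G3=0 w_R=0
row2: w_G1=1 w_G3=-21/59 w_R=0
total: w_G1=1 w_G3=-21/59 w_R=0
asked value: 1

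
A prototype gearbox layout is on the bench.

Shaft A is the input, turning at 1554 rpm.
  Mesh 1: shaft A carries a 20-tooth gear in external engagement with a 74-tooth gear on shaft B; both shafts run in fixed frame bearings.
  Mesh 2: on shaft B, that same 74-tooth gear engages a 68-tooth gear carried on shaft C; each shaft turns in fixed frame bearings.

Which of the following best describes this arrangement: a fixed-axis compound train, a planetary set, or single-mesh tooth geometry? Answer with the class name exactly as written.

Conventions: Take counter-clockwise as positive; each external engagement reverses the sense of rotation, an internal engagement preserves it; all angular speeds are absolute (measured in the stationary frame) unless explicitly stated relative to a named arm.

fixed-axis compound train

class = fixed-axis compound train [2 meshes; 2 ratios multiply, 2 sense flips]
classification: fixed-axis compound train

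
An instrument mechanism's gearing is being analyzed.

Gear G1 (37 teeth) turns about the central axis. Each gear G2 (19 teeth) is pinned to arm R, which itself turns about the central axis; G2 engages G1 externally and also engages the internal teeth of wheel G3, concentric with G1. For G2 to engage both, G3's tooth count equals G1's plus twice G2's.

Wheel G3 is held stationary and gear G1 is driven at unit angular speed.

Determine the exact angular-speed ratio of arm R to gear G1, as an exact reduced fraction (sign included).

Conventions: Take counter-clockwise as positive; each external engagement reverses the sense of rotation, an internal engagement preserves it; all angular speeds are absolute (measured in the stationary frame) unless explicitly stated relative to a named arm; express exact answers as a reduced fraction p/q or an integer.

class = planetary set [G3 = 37+2·19 = 75; Willis about the carrier]
ring teeth: 37 + 2·19 = 75
37(ω_sun−ω_arm) = −75(ω_ring−ω_arm),  ω_ring = 0, ω_sun = 1
37(1−ω_arm) = −75(0−ω_arm)  ⇒  112·ω_arm = 37  ⇒  ω_arm = 37/112
ω_out/ω_in = 37/112

37/112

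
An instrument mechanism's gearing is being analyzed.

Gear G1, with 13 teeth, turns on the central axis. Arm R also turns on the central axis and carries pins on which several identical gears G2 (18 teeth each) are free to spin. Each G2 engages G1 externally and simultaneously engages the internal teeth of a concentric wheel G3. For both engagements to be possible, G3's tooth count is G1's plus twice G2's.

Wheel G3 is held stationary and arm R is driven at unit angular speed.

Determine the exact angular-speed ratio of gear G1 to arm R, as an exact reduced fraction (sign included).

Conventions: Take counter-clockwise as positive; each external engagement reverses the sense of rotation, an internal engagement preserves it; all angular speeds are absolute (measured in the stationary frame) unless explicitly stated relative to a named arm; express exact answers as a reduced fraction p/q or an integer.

topology: planetary set — G1 13T / G2 18T / G3 49T, arm = carrier (Willis)
ring teeth: 13 + 2·18 = 49
13(ω_sun−ω_arm) = −49(ω_ring−ω_arm),  ω_ring = 0, ω_arm = 1
ω_sun = 1 − (49/13)(0−1) = 62/13
ω_out/ω_in = 62/13

62/13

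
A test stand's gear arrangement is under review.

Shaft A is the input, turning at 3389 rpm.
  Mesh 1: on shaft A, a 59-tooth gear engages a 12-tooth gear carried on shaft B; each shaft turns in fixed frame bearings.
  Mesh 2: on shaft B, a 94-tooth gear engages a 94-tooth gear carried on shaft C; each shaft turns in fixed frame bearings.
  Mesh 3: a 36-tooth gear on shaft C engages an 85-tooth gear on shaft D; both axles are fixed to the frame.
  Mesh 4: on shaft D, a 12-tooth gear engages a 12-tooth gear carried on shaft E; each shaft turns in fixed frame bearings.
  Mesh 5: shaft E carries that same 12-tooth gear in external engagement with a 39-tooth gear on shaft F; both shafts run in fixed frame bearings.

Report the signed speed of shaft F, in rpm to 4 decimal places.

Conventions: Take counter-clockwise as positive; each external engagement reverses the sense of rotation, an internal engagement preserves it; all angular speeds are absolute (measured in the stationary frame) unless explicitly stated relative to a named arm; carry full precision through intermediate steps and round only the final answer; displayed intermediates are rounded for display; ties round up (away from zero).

class = fixed-axis compound train [5 meshes; 5 ratios multiply, 5 sense flips]
mesh 1 [59T→12T]: ω = 3389.0000×59/12 = 16662.5833 rpm, sense flips to −
mesh 2 [94T→94T]: ω = 16662.5833×94/94 = 16662.5833 rpm, sense flips to +
mesh 3 [36T→85T]: ω = 16662.5833×36/85 = 7057.0941 rpm, sense flips to −
mesh 4 [12T→12T]: ω = 7057.0941×12/12 = 7057.0941 rpm, sense flips to +
mesh 5 [12T→39T]: ω = 7057.0941×12/39 = 2171.4136 rpm, sense flips to −
signed output speed = -2171.4136 rpm

-2171.4136 rpm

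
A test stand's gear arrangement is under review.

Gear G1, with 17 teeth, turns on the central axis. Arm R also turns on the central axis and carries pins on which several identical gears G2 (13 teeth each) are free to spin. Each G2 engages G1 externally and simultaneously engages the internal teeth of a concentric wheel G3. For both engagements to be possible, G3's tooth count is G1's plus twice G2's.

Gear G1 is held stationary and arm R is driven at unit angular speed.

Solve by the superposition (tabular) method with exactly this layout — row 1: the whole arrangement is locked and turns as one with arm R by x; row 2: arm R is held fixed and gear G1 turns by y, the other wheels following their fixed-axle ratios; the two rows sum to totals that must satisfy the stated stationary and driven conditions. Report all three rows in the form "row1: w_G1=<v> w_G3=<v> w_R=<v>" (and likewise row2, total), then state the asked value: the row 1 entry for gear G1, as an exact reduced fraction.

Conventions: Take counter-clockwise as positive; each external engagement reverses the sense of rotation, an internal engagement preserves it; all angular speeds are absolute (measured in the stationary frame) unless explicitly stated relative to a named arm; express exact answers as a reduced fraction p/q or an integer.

planetary set (17T centre, 13T on arm, 43T internal) — Willis relation
row 1: whole set turns with the arm by x
row 2 — arm fixed, fixed-axis ratios: sun y, ring −(17/43)·y, arm 0
boundary: total ω_sun = x + y = 0 and total ω_arm = x = 1  ⇒  y = -1, x = 1
row 2 ring = −(17/43)·(-1) = 17/43
totals (row 1 + row 2): sun 1 + (-1) = 0, ring 1 + 17/43 = 60/43, arm 1 + 0 = 1
asked cell (row1, sun) = 1

row1: w_G1=1 w_G3=1 w_R=1
row2: w_G1=-1 w_G3=17/43 w_R=0
total: w_G1=0 w_G3=60/43 w_R=1
asked value: 1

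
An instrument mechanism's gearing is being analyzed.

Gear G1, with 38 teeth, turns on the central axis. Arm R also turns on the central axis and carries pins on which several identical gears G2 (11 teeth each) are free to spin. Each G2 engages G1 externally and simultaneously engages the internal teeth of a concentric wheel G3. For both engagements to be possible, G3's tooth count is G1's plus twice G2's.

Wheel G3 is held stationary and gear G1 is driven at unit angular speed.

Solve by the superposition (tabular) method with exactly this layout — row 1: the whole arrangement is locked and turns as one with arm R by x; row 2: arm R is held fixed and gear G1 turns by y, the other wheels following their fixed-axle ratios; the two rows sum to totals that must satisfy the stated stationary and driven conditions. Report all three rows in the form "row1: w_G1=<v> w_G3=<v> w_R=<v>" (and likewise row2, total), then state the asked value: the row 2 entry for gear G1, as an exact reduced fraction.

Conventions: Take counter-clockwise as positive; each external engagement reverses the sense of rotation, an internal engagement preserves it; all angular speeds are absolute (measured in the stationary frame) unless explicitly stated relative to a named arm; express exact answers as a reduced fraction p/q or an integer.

planetary set (38T centre, 11T on arm, 60T internal) — Willis relation
superposition row 1 [locked train]: every member turns x
superposition row 2 [arm held]: sun y, ring −(38/60)·y, arm 0
boundary: total ω_ring = x − (38/60)·y = 0 and total ω_sun = x + y = 1  ⇒  y = 30/49, x = 19/49
row 2 ring = −(38/60)·30/49 = -19/49
totals (row 1 + row 2): sun 19/49 + 30/49 = 1, ring 19/49 + (-19/49) = 0, arm 19/49 + 0 = 19/49
asked cell (row2, sun) = 30/49

row1: w_G1=19/49 w_G3=19/49 w_R=19/49
row2: w_G1=30/49 w_G3=-19/49 w_R=0
total: w_G1=1 w_G3=0 w_R=19/49
asked value: 30/49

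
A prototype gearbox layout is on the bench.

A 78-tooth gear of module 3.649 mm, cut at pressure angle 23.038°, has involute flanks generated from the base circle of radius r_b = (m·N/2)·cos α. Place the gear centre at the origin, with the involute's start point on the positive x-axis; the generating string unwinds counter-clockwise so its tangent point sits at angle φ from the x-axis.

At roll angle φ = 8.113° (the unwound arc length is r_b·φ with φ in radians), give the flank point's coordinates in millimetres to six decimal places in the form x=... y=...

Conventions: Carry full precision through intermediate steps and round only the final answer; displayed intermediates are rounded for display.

x=132.267380 y=0.123688

topology: single-mesh involute geometry — m = 3.649, N = 78
pitch radius r_p = m·N/2 = 3.649·78/2 = 142.311000
base radius r_b = r_p·cos α = 142.311000·cos 23.038° = 130.961059
roll angle φ = 8.113° = 0.14159856 rad
x = r_b·(cos φ + φ·sin φ) = 132.267380
y = r_b·(sin φ − φ·cos φ) = 0.123688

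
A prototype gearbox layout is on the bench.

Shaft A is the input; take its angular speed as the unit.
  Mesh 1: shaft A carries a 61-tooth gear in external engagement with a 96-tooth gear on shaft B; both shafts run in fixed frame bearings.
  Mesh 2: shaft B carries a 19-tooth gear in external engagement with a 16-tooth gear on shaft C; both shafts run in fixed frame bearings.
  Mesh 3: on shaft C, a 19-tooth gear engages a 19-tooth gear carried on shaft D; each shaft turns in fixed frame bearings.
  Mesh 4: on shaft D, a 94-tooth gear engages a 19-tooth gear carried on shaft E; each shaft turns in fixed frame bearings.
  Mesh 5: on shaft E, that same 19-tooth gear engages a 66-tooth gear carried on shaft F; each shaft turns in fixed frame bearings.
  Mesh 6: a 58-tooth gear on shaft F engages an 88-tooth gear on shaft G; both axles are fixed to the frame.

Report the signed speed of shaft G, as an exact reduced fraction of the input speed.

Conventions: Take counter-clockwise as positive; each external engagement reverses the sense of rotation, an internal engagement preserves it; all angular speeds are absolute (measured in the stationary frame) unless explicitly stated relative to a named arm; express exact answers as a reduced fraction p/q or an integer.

1579717/2230272

6-mesh fixed-axis compound train (all bearings frame-fixed)
mesh 1 [61T→96T]: |ω|/ω_in = 1×61/96 = 61/96, sense flips to −
mesh 2 [19T→16T]: |ω|/ω_in = (61/96)×19/16 = 1159/1536, sense flips to +
mesh 3 [19T→19T]: |ω|/ω_in = (1159/1536)×19/19 = 1159/1536, sense flips to −
mesh 4 [94T→19T]: |ω|/ω_in = (1159/1536)×94/19 = 2867/768, sense flips to +
mesh 5 [19T→66T]: |ω|/ω_in = (2867/768)×19/66 = 54473/50688, sense flips to −
mesh 6 [58T→88T]: |ω|/ω_in = (54473/50688)×58/88 = 1579717/2230272, sense flips to +
signed output speed (× input speed) = 1579717/2230272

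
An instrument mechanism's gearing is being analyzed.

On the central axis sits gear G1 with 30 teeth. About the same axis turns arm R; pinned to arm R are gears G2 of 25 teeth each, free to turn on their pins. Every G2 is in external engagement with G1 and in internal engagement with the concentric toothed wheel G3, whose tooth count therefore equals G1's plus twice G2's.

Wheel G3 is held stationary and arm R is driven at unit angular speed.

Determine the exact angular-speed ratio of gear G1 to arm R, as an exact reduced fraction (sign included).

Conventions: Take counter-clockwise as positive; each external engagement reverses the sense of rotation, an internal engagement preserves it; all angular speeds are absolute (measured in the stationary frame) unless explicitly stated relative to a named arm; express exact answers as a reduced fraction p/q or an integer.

planetary set (30T centre, 25T on arm, 80T internal) — Willis relation
ring teeth: 30 + 2·25 = 80
30(ω_sun−ω_arm) = −80(ω_ring−ω_arm),  ω_ring = 0, ω_arm = 1
ω_sun = 1 − (80/30)(0−1) = 11/3
ω_out/ω_in = 11/3

11/3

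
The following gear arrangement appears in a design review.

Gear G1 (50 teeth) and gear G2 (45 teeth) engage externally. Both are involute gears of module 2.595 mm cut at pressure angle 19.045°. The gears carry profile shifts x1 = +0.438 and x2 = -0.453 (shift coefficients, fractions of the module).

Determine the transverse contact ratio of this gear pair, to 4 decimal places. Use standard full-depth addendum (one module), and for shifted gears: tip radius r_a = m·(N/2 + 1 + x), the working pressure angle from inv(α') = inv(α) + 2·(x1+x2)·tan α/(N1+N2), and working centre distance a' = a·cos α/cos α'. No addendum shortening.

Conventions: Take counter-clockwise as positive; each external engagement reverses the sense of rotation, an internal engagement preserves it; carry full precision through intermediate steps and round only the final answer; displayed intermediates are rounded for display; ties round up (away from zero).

single-mesh involute tooth geometry (50T engaging 45T at module 2.595)
base radii: r_b1 = 61.323910, r_b2 = 55.191519
tip radii: r_a1 = 68.606610, r_a2 = 59.806965
inv(α') = inv(19.045°) + 2·(+0.438-0.453)·tan α/(50+45) = 0.01269940  ⇒  α' = 18.99243°
a' = a·cos α / cos α' = 123.2625·cos 19.045°/cos 18.99243° = 123.223523
action lengths: √(r_a1²−r_b1²) = 30.761095, √(r_a2²−r_b2²) = 23.038431
base pitch p_b = π·m·cos α = 7.706190
CR = (30.761095 + 23.038431 − 123.223523·sin 18.99243°)/7.706190 = 1.777437
contact ratio ≈ 1.7774

1.7774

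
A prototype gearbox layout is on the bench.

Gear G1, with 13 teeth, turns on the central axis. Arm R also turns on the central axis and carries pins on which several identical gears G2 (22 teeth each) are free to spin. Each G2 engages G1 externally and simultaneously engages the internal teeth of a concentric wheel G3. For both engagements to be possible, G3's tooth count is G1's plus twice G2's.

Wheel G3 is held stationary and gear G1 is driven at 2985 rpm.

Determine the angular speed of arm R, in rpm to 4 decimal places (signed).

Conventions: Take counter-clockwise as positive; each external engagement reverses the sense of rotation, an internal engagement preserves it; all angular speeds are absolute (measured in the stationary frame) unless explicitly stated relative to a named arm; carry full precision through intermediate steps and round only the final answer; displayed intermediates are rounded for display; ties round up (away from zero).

planetary set (13T centre, 22T on arm, 57T internal) — Willis relation
normalise by the input: solve with ω_sun = 1, then scale by 2985 rpm
ring teeth: 13 + 2·22 = 57
13(ω_sun−ω_arm) = −57(ω_ring−ω_arm),  ω_ring = 0, ω_sun = 1
13(1−ω_arm) = −57(0−ω_arm)  ⇒  70·ω_arm = 13  ⇒  ω_arm = 13/70
scale: ω_arm = 13/70 × 2985 rpm = +554.3571 rpm

+554.3571 rpm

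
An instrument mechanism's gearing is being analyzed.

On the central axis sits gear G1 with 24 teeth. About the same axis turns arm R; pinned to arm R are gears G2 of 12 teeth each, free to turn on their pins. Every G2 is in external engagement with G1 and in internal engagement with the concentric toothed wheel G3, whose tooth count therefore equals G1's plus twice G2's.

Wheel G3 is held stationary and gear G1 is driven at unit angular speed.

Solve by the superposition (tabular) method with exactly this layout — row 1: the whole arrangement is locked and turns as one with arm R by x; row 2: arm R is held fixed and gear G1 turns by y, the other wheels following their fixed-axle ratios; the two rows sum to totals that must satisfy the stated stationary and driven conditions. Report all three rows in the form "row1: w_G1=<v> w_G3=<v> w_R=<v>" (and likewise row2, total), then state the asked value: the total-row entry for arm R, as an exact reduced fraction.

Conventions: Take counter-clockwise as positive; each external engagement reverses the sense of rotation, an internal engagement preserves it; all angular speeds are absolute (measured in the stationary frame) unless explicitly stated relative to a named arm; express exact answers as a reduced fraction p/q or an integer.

row1: w_G1=1/3 w_G3=1/3 w_R=1/3
row2: w_G1=2/3 w_G3=-1/3 w_R=0
total: w_G1=1 w_G3=0 w_R=1/3
asked value: 1/3

recognized (axles ride arm R): planetary set, 24/12/48 teeth
superposition row 1 [locked train]: every member turns x
row 2: sun turns y, ring = −(24/48)·y, arm 0
boundary: total ω_ring = x − (24/48)·y = 0 and total ω_sun = x + y = 1  ⇒  y = 2/3, x = 1/3
row 2 ring = −(24/48)·2/3 = -1/3
totals (row 1 + row 2): sun 1/3 + 2/3 = 1, ring 1/3 + (-1/3) = 0, arm 1/3 + 0 = 1/3
asked cell (total, arm) = 1/3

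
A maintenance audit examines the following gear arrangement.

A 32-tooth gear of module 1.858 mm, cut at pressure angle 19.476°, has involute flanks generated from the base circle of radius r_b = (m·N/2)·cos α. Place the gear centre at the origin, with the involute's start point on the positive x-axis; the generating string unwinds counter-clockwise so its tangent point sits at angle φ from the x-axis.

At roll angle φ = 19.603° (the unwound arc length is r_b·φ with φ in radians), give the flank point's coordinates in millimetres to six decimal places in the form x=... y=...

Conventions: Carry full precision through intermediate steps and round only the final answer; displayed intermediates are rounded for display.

recognized (one wheel, involute flank): single-mesh tooth geometry, m = 1.858, N = 32
pitch radius r_p = m·N/2 = 1.858·32/2 = 29.728000
base radius r_b = r_p·cos α = 29.728000·cos 19.476° = 28.027000
roll angle φ = 19.603° = 0.34213689 rad
x = r_b·(cos φ + φ·sin φ) = 29.619694
y = r_b·(sin φ − φ·cos φ) = 0.369797

x=29.619694 y=0.369797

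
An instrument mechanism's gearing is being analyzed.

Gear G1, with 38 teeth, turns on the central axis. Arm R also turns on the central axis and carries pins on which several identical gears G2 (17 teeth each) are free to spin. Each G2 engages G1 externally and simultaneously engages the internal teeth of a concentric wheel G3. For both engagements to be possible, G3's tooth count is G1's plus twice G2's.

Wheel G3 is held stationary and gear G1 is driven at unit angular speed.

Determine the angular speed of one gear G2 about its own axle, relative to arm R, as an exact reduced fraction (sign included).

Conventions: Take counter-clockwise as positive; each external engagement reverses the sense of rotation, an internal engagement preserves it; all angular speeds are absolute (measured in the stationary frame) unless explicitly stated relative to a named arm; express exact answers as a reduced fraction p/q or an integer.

topology: planetary set — G1 38T / G2 17T / G3 72T, arm = carrier (Willis)
ring teeth: 38 + 2·17 = 72
38(ω_sun−ω_arm) = −72(ω_ring−ω_arm),  ω_ring = 0, ω_sun = 1
38(1−ω_arm) = −72(0−ω_arm)  ⇒  110·ω_arm = 38  ⇒  ω_arm = 19/55
sun–planet mesh: 38·(1−19/55) = −17·(ω_p−ω_arm)  ⇒  ω_p−ω_arm = -1368/935
exact speed ratio = -1368/935

-1368/935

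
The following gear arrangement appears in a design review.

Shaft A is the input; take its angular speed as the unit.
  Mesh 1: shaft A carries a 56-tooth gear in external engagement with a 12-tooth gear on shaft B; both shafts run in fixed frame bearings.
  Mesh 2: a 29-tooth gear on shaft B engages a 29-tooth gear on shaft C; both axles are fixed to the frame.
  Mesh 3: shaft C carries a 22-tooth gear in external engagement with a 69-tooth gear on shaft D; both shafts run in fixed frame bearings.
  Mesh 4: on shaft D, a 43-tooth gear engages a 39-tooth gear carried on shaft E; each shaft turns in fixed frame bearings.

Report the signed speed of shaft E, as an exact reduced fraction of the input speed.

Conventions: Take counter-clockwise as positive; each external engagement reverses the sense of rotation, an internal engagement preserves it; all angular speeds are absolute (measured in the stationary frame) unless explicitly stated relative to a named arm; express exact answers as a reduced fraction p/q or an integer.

13244/8073

4-mesh fixed-axis compound train (all bearings frame-fixed)
mesh 1 [56T→12T]: |ω|/ω_in = 1×56/12 = 14/3, sense flips to −
mesh 2 [29T→29T]: |ω|/ω_in = (14/3)×29/29 = 14/3, sense flips to +
mesh 3 [22T→69T]: |ω|/ω_in = (14/3)×22/69 = 308/207, sense flips to −
mesh 4 [43T→39T]: |ω|/ω_in = (308/207)×43/39 = 13244/8073, sense flips to +
signed output speed (× input speed) = 13244/8073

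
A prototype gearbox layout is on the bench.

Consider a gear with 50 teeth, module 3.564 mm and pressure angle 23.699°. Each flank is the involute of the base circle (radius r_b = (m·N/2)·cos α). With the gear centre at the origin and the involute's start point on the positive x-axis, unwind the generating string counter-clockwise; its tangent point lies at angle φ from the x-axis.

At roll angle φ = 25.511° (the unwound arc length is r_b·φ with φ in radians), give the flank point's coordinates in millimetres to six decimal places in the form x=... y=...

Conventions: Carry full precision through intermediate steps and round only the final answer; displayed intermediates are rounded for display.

recognized (one wheel, involute flank): single-mesh tooth geometry, m = 3.564, N = 50
pitch radius r_p = m·N/2 = 3.564·50/2 = 89.100000
base radius r_b = r_p·cos α = 89.100000·cos 23.699° = 81.586162
roll angle φ = 25.511° = 0.44525095 rad
x = r_b·(cos φ + φ·sin φ) = 89.276901
y = r_b·(sin φ − φ·cos φ) = 2.353290

x=89.276901 y=2.353290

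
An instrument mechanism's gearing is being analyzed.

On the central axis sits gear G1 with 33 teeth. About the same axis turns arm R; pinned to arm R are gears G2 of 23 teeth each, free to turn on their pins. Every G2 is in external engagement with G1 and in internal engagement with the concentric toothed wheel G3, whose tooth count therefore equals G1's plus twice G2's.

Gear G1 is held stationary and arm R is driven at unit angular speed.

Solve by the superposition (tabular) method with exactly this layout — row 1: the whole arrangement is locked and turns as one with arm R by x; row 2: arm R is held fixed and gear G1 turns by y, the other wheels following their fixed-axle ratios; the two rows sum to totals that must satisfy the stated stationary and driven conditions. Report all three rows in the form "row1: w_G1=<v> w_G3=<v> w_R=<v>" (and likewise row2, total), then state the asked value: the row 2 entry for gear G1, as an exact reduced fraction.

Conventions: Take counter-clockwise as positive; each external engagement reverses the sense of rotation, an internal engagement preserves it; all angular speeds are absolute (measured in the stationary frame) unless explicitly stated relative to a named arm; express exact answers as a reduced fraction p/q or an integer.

class = planetary set [G3 = 33+2·23 = 79; Willis about the carrier]
superposition row 1 [locked train]: every member turns x
superposition row 2 [arm held]: sun y, ring −(33/79)·y, arm 0
boundary: total ω_sun = x + y = 0 and total ω_arm = x = 1  ⇒  y = -1, x = 1
row 2 ring = −(33/79)·(-1) = 33/79
totals (row 1 + row 2): sun 1 + (-1) = 0, ring 1 + 33/79 = 112/79, arm 1 + 0 = 1
asked cell (row2, sun) = -1

row1: w_G1=1 w_G3=1 w_R=1
row2: w_G1=-1 w_G3=33/79 w_R=0
total: w_G1=0 w_G3=112/79 w_R=1
asked value: -1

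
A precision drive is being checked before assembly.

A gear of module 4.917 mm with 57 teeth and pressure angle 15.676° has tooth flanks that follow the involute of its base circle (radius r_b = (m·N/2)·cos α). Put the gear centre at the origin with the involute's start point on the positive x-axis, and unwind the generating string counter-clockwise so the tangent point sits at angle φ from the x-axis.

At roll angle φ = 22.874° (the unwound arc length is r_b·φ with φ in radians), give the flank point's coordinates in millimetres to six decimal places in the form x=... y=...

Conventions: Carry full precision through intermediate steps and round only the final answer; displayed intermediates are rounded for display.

x=145.249633 y=2.816326

single-mesh involute tooth geometry (57T wheel at module 4.917)
pitch radius r_p = m·N/2 = 4.917·57/2 = 140.134500
base radius r_b = r_p·cos α = 140.134500·cos 15.676° = 134.922199
roll angle φ = 22.874° = 0.39922661 rad
x = r_b·(cos φ + φ·sin φ) = 145.249633
y = r_b·(sin φ − φ·cos φ) = 2.816326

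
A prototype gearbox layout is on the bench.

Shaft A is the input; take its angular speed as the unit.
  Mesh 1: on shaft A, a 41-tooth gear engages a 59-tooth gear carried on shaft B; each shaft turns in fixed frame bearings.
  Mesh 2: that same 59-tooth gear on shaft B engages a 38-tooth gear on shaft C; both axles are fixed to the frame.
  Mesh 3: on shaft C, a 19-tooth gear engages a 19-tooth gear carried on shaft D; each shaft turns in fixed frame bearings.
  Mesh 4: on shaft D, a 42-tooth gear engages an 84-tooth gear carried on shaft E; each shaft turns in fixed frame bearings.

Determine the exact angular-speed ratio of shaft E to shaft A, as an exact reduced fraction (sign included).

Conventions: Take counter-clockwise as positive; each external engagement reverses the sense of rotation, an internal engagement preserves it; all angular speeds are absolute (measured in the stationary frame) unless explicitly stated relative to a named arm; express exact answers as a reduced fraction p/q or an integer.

41/76

class = fixed-axis compound train [4 meshes; 4 ratios multiply, 4 sense flips]
mesh 1 [41T→59T]: running ratio 41/59, sense −
mesh 2 [59T→38T]: running ratio 41/38, sense +
mesh 3 [19T→19T]: running ratio 41/38, sense −
mesh 4 [42T→84T]: running ratio 41/76, sense +
ω_out/ω_in = 41/76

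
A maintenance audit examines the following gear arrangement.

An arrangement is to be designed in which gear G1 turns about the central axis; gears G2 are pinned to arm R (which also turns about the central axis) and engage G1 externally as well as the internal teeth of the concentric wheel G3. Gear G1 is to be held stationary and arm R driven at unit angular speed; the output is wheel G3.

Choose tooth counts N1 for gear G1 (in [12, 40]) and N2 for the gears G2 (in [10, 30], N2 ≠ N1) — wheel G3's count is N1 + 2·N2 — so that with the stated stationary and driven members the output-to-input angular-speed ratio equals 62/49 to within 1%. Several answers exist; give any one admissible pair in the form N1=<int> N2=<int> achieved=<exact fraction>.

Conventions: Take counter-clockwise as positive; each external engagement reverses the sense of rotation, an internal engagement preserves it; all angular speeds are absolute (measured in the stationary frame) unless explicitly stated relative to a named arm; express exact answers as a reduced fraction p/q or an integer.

N1=13 N2=18 achieved=62/49

planetary set to be sized for 62/49 (Willis relation)
Willis with ω_sun = 0: ω_ring/ω_arm = (N1+N3)/N3; set equal to 62/49  ⇒  N3/N1 = 1/(62/49 − 1) = 49/13
N3 = N1 + 2·N2  ⇒  N2/N1 = (N3/N1 − 1)/2 = (49/13 − 1)/2 = 18/13
smallest multiple with N1 ≥ 12 and N2 ≥ 10: k = 1  ⇒  N1 = 1·13 = 13, N2 = 1·18 = 18 (N1 ≤ 40, N2 ≤ 30, N2 ≠ N1 ✓), N3 = 13 + 2·18 = 49
check: (N1+N3)/N3 with N1 = 13, N3 = 49 gives 62/49; |achieved − target| = 0 ≤ 31/2450 ✓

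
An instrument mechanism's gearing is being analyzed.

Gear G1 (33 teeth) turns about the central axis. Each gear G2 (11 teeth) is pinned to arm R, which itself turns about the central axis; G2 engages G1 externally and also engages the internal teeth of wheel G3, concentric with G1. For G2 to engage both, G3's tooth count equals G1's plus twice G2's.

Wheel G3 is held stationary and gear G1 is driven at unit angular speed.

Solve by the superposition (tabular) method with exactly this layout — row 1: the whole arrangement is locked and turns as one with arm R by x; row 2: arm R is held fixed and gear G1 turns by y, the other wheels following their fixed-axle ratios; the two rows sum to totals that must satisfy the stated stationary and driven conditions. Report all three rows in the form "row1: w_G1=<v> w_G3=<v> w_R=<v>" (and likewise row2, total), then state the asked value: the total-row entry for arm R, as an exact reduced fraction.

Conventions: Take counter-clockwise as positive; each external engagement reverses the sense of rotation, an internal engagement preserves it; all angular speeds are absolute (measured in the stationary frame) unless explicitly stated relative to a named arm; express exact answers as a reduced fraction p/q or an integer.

row1: w_G1=3/8 w_G3=3/8 w_R=3/8
row2: w_G1=5/8 w_G3=-3/8 w_R=0
total: w_G1=1 w_G3=0 w_R=3/8
asked value: 3/8

planetary set (33T centre, 11T on arm, 55T internal) — Willis relation
row 1 (train locked, turned with arm): all members turn x
row 2 (arm held, sun turns y): ω_ring = −(33/55)·y, ω_arm = 0
boundary: total ω_ring = x − (33/55)·y = 0 and total ω_sun = x + y = 1  ⇒  y = 5/8, x = 3/8
row 2 ring = −(33/55)·5/8 = -3/8
totals (row 1 + row 2): sun 3/8 + 5/8 = 1, ring 3/8 + (-3/8) = 0, arm 3/8 + 0 = 3/8
asked cell (total, arm) = 3/8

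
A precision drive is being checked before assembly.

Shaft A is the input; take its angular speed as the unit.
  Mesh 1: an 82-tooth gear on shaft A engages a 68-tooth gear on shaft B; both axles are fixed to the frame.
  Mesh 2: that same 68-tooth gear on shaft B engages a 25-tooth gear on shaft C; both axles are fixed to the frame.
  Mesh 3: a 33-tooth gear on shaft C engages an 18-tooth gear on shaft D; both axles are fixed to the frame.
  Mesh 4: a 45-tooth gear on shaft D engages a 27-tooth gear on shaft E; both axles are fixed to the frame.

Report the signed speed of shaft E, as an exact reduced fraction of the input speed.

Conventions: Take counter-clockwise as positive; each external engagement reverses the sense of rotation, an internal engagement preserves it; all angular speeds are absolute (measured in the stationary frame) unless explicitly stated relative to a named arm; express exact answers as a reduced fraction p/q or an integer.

451/45

4-mesh fixed-axis compound train (all bearings frame-fixed)
mesh 1 [82T→68T]: |ω|/ω_in = 1×82/68 = 41/34, sense flips to −
mesh 2 [68T→25T]: |ω|/ω_in = (41/34)×68/25 = 82/25, sense flips to +
mesh 3 [33T→18T]: |ω|/ω_in = (82/25)×33/18 = 451/75, sense flips to −
mesh 4 [45T→27T]: |ω|/ω_in = (451/75)×45/27 = 451/45, sense flips to +
signed output speed (× input speed) = 451/45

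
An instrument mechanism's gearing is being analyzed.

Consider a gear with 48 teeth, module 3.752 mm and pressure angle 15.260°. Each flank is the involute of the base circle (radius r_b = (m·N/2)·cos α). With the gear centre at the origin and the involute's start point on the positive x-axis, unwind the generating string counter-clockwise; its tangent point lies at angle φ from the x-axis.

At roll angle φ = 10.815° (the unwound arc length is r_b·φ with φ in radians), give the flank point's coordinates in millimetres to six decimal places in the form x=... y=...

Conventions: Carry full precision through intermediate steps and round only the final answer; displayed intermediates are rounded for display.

x=88.406890 y=0.194056

recognized (one wheel, involute flank): single-mesh tooth geometry, m = 3.752, N = 48
pitch radius r_p = m·N/2 = 3.752·48/2 = 90.048000
base radius r_b = r_p·cos α = 90.048000·cos 15.260° = 86.873034
roll angle φ = 10.815° = 0.18875736 rad
x = r_b·(cos φ + φ·sin φ) = 88.406890
y = r_b·(sin φ − φ·cos φ) = 0.194056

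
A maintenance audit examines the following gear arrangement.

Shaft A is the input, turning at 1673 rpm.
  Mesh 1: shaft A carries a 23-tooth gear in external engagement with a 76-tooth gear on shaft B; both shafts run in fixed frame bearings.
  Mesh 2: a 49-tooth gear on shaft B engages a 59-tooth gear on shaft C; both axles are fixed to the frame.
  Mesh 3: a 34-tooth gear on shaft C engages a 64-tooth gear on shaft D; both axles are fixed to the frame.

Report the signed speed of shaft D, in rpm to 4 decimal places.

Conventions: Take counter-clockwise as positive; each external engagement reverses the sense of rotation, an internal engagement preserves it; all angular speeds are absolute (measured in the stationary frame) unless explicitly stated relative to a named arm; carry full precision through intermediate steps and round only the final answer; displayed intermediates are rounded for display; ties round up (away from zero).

class = fixed-axis compound train [3 meshes; 3 ratios multiply, 3 sense flips]
mesh 1 [23T→76T]: ω = 1673.0000×23/76 = 506.3026 rpm, sense flips to −
mesh 2 [49T→59T]: ω = 506.3026×49/59 = 420.4886 rpm, sense flips to +
mesh 3 [34T→64T]: ω = 420.4886×34/64 = 223.3846 rpm, sense flips to −
signed output speed = -223.3846 rpm

-223.3846 rpm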